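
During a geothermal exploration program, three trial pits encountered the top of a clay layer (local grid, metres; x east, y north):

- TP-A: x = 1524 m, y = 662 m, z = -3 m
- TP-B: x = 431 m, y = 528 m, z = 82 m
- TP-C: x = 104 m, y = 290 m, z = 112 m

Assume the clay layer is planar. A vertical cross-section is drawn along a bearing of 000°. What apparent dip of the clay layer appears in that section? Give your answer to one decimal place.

1.3°

Let the plane be z = a·x + b·y + c.
TP-B−TP-A: −1093a − 134b = 85;  TP-C−TP-A: −1420a − 372b = 115.
Solving gives a = −0.07494, b = −0.02309.
Unit vector along 000° is (sin 0°, cos 0°) = (0.0000, 1.0000).
Slope in that direction = a·(0.0000) + b·(1.0000) = −0.02309.
Apparent dip = arctan|0.02309| = 1.3° (true dip is 4.5°, so apparent ≤ true as expected).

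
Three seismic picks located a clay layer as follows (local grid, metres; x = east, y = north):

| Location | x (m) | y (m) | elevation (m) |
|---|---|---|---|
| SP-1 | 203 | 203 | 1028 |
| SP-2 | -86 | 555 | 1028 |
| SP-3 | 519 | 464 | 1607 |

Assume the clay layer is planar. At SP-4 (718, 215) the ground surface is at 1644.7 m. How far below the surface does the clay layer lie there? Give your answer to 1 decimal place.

43.6 m

Let the plane be z = a·x + b·y + c.
SP-2−SP-1: −289a + 352b = 0;  SP-3−SP-1: 316a + 261b = 579.
Solving gives a = 1.09186, b = 0.89644.
Then c = 1028 − a·203 − b·203 = 624.37.
At (718, 215): z_contact = 783.96 + 192.74 + 624.37 = 1601.07 m.
Depth below ground = 1644.7 − 1601.07 = 43.6 m.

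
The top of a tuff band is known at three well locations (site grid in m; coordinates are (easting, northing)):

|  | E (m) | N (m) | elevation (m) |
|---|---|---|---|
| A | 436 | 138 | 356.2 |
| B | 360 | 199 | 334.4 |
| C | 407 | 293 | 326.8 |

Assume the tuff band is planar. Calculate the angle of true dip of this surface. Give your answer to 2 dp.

Let the plane be z = a·E + b·N + c.
B−A: −76a + 61b = −21.8;  C−A: −29a + 155b = −29.4.
Solving gives a = 0.15839, b = −0.16004.
Gradient magnitude |∇z| = √(a² + b²) = √(0.02509 + 0.02561) = 0.22517.
True dip = arctan(0.22517) = 12.69°, dipping toward NW (azimuth ≈ 315°).

12.69°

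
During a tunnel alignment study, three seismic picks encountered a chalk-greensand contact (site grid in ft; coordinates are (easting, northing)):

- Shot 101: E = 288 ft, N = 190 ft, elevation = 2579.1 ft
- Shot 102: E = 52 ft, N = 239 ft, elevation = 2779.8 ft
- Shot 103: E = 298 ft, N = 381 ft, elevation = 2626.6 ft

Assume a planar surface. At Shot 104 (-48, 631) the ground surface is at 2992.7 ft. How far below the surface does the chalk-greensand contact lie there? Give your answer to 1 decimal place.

Two edge vectors: Shot 101→Shot 102 = (-236, 49, 200.7), Shot 101→Shot 103 = (10, 191, 47.5).
Normal n = (Shot 101→Shot 102) × (Shot 101→Shot 103) = (-36006.2, 13217, -45566).
So ∂z/∂E = −n_x/n_z = −0.79020 and ∂z/∂N = −n_y/n_z = 0.29006.
Intercept c from Shot 101: 2579.1 + 227.58 − 55.11 = 2751.57.
At (-48, 631): z_contact = 37.93 + 183.03 + 2751.57 = 2972.52 ft.
Depth below ground = 2992.7 − 2972.52 = 20.2 ft.

20.2 ft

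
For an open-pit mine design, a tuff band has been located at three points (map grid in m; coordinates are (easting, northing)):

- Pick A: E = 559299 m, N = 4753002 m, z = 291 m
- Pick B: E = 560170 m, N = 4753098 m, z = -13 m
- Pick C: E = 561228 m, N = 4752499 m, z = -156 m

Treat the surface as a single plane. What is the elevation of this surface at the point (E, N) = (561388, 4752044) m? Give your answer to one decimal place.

Two edge vectors: Pick A→Pick B = (871, 96, -304), Pick A→Pick C = (1929, -503, -447).
Normal n = (Pick A→Pick B) × (Pick A→Pick C) = (-195824, -197079, -623297).
So ∂z/∂E = −n_x/n_z = −0.314174463 and ∂z/∂N = −n_y/n_z = −0.316187949.
Intercept c from Pick A: 291 + 175717.46 + 1502841.95 = 1678850.42.
At (561388, 4752044): z = −176373.8 − 1502539.0 + 1678850.42 = -62.4 m.

-62.4 m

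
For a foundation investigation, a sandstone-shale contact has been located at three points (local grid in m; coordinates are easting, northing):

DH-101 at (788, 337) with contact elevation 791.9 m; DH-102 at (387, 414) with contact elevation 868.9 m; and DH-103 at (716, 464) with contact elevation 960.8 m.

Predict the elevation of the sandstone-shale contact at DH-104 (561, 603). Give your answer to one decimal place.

1140.2 m

Two edge vectors: DH-101→DH-102 = (-401, 77, 77), DH-101→DH-103 = (-72, 127, 168.9).
Normal n = (DH-101→DH-102) × (DH-101→DH-103) = (3226.3, 62184.9, -45383).
So ∂z/∂easting = −n_x/n_z = 0.07109 and ∂z/∂northing = −n_y/n_z = 1.37022.
Intercept c from DH-101: 791.9 − 56.02 − 461.77 = 274.12.
At (561, 603): z = 39.9 + 826.2 + 274.12 = 1140.2 m.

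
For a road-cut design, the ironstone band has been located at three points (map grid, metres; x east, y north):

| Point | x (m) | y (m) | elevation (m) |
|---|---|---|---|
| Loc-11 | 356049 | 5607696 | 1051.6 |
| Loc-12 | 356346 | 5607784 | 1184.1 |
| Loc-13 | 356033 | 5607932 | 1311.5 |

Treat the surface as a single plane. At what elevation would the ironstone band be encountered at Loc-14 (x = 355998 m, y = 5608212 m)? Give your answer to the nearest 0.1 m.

1618.0 m

Let the plane be z = a·x + b·y + c.
Loc-12−Loc-11: 297a + 88b = 132.5;  Loc-13−Loc-11: −16a + 236b = 259.9.
Solving gives a = 0.117465734, b = 1.109234965.
Then c = 1051.6 − a·356049 − b·5607696 = −6261024.43.
At (355998, 5608212): z = 41817.6 + 6220824.8 − 6261024.43 = 1618.0 m.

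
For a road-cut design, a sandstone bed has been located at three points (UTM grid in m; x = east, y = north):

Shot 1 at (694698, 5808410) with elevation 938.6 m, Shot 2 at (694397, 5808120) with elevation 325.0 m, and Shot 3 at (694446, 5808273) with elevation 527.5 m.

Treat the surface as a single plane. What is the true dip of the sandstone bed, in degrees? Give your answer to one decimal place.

Let the plane be z = a·x + b·y + c.
Shot 2−Shot 1: −301a − 290b = −613.6;  Shot 3−Shot 1: −252a − 137b = −411.1.
Solving gives a = 1.10404, b = 0.96995.
Gradient magnitude |∇z| = √(a² + b²) = √(1.21889 + 0.94080) = 1.46959.
True dip = arctan(1.46959) = 55.8°, dipping toward SW (azimuth ≈ 229°).

55.8°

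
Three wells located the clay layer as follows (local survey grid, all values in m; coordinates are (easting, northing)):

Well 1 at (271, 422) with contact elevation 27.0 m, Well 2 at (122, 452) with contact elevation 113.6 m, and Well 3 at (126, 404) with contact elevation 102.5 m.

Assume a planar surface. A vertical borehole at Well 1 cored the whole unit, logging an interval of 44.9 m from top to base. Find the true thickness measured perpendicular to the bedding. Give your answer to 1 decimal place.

Let the plane be z = a·E + b·N + c.
Well 2−Well 1: −149a + 30b = 86.6;  Well 3−Well 1: −145a − 18b = 75.5.
Solving gives a = −0.54377, b = 0.18594.
|∇z| = √(a²+b²) = 0.57468, so dip δ = arctan(0.57468) = 29.89°.
True thickness = vertical thickness × cos δ = 44.9 × cos 29.89° = 38.9 m.

38.9 m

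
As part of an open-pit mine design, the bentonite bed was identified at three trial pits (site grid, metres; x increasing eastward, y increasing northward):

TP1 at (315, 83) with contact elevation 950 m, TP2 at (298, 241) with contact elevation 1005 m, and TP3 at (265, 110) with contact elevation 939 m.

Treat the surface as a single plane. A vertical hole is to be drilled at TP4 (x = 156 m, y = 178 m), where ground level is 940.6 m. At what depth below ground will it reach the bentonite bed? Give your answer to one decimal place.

22.0 m

Two edge vectors: TP1→TP2 = (-17, 158, 55), TP1→TP3 = (-50, 27, -11).
Normal n = (TP1→TP2) × (TP1→TP3) = (-3223, -2937, 7441).
So ∂z/∂x = −n_x/n_z = 0.43314 and ∂z/∂y = −n_y/n_z = 0.39471.
Intercept c from TP1: 950 − 136.44 − 32.76 = 780.80.
At (156, 178): z_contact = 67.57 + 70.26 + 780.80 = 918.63 m.
Depth below ground = 940.6 − 918.63 = 22.0 m.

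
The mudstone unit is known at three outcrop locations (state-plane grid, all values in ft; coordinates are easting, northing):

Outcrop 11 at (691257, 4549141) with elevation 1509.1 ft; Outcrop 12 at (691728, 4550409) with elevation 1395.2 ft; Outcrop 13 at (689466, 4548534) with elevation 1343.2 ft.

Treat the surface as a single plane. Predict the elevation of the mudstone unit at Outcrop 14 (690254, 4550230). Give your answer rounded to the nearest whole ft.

1213 ft

Let the plane be z = a·easting + b·northing + c.
Outcrop 12−Outcrop 11: 471a + 1268b = −113.9;  Outcrop 13−Outcrop 11: −1791a − 607b = −165.9.
Solving gives a = 0.14079883, b = −0.14212638.
Then c = 1509.1 − a·691257 − b·4549141 = 550733.87.
At (690254, 4550230): z = 97187.0 − 646707.7 + 550733.87 = 1213.1 ft.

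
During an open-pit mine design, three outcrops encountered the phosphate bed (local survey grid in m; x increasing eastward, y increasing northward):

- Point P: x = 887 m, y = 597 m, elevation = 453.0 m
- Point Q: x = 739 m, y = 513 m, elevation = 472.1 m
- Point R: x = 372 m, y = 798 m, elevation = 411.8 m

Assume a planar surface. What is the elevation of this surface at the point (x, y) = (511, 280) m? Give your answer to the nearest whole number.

Two edge vectors: Point P→Point Q = (-148, -84, 19.1), Point P→Point R = (-515, 201, -41.2).
Normal n = (Point P→Point Q) × (Point P→Point R) = (-378.3, -15934.1, -73008).
So ∂z/∂x = −n_x/n_z = −0.00518 and ∂z/∂y = −n_y/n_z = −0.21825.
Intercept c from Point P: 453 + 4.60 + 130.30 = 587.89.
At (511, 280): z = −2.6 − 61.1 + 587.89 = 524.1 m.

524 m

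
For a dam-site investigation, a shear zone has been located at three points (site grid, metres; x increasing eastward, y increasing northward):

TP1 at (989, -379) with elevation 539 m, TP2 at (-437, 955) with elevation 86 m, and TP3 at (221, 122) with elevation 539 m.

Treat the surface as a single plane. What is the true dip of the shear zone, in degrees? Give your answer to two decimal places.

53.26°

Two edge vectors: TP1→TP2 = (-1426, 1334, -453), TP1→TP3 = (-768, 501, 0).
Normal n = (TP1→TP2) × (TP1→TP3) = (226953, 347904, 310086).
So ∂z/∂x = −n_x/n_z = −0.73190 and ∂z/∂y = −n_y/n_z = −1.12196.
Gradient magnitude |∇z| = √(a² + b²) = √(0.53568 + 1.25879) = 1.33958.
True dip = arctan(1.33958) = 53.26°, dipping toward NNE (azimuth ≈ 033°).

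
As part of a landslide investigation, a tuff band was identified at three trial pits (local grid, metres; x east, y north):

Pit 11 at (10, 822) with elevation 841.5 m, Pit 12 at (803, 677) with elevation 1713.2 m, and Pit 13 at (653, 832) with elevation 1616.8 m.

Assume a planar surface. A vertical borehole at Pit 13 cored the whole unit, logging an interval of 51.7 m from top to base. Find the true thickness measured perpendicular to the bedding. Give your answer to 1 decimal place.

Two edge vectors: Pit 11→Pit 12 = (793, -145, 871.7), Pit 11→Pit 13 = (643, 10, 775.3).
Normal n = (Pit 11→Pit 12) × (Pit 11→Pit 13) = (-121135.5, -54309.8, 101165).
So ∂z/∂x = −n_x/n_z = 1.19741 and ∂z/∂y = −n_y/n_z = 0.53684.
|∇z| = √(a²+b²) = 1.31224, so dip δ = arctan(1.31224) = 52.69°.
True thickness = vertical thickness × cos δ = 51.7 × cos 52.69° = 31.3 m.

31.3 m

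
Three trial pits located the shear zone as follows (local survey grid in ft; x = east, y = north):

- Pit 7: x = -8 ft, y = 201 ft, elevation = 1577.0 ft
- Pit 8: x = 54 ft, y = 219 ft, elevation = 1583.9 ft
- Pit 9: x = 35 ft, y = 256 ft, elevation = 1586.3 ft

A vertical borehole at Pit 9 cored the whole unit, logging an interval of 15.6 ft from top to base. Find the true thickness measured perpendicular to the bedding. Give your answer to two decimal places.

15.46 ft

Let the plane be z = a·x + b·y + c.
Pit 8−Pit 7: 62a + 18b = 6.9;  Pit 9−Pit 7: 43a + 55b = 9.3.
Solving gives a = 0.08046, b = 0.10618.
|∇z| = √(a²+b²) = 0.13323, so dip δ = arctan(0.13323) = 7.59°.
True thickness = vertical thickness × cos δ = 15.6 × cos 7.59° = 15.46 ft.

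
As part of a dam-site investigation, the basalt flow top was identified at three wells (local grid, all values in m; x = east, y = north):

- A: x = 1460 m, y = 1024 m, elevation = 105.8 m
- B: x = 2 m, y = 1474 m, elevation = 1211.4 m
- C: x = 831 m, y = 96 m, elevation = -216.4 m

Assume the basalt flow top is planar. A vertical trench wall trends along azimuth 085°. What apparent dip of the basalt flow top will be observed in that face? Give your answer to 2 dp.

Let the plane be z = a·x + b·y + c.
B−A: −1458a + 450b = 1105.6;  C−A: −629a − 928b = −322.2.
Solving gives a = −0.53849, b = 0.71219.
Unit vector along 085° is (sin 85°, cos 85°) = (0.9962, 0.0872).
Slope in that direction = a·(0.9962) + b·(0.0872) = −0.47437.
Apparent dip = arctan|0.47437| = 25.38° (true dip is 41.8°, so apparent ≤ true as expected).

25.38°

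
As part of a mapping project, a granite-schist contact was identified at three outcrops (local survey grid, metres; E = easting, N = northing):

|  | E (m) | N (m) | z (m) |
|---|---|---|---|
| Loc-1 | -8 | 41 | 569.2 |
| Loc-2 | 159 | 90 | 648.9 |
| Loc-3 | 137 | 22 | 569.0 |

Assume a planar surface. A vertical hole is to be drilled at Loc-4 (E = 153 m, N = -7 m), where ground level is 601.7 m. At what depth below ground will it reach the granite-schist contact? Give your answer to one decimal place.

63.1 m

Two edge vectors: Loc-1→Loc-2 = (167, 49, 79.7), Loc-1→Loc-3 = (145, -19, -0.2).
Normal n = (Loc-1→Loc-2) × (Loc-1→Loc-3) = (1504.5, 11589.9, -10278).
So ∂z/∂E = −n_x/n_z = 0.14638 and ∂z/∂N = −n_y/n_z = 1.12764.
Intercept c from Loc-1: 569.2 + 1.17 − 46.23 = 524.14.
At (153, -7): z_contact = 22.40 − 7.89 + 524.14 = 538.64 m.
Depth below ground = 601.7 − 538.64 = 63.1 m.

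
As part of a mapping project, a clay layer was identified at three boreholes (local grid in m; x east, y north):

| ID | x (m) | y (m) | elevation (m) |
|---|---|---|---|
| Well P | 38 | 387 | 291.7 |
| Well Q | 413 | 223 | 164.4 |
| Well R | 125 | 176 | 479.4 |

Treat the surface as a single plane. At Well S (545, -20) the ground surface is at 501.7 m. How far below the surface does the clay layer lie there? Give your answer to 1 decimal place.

149.4 m

Let the plane be z = a·x + b·y + c.
Well Q−Well P: 375a − 164b = −127.3;  Well R−Well P: 87a − 211b = 187.7.
Solving gives a = −0.88877, b = −1.25603.
Then c = 291.7 − a·38 − b·387 = 811.56.
At (545, -20): z_contact = −484.38 + 25.12 + 811.56 = 352.30 m.
Depth below ground = 501.7 − 352.30 = 149.4 m.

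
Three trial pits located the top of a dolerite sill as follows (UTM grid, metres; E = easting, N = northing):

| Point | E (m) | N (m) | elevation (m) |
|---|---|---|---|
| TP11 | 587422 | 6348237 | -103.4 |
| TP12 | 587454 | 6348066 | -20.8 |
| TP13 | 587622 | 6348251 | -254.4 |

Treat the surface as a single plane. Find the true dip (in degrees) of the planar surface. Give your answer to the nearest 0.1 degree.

43.3°

Let the plane be z = a·E + b·N + c.
TP12−TP11: 32a − 171b = 82.6;  TP13−TP11: 200a + 14b = −151.
Solving gives a = −0.71186, b = −0.61625.
Gradient magnitude |∇z| = √(a² + b²) = √(0.50675 + 0.37977) = 0.94155.
True dip = arctan(0.94155) = 43.3°, dipping toward NE (azimuth ≈ 049°).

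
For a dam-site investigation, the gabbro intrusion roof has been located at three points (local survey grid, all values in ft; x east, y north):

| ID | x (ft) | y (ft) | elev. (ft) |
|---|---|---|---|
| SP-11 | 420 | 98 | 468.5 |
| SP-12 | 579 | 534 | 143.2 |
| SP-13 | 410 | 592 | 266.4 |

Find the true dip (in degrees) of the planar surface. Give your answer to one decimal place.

Let the plane be z = a·x + b·y + c.
SP-12−SP-11: 159a + 436b = −325.3;  SP-13−SP-11: −10a + 494b = −202.1.
Solving gives a = −0.87548, b = −0.42683.
Gradient magnitude |∇z| = √(a² + b²) = √(0.76647 + 0.18219) = 0.97399.
True dip = arctan(0.97399) = 44.2°, dipping toward ENE (azimuth ≈ 064°).

44.2°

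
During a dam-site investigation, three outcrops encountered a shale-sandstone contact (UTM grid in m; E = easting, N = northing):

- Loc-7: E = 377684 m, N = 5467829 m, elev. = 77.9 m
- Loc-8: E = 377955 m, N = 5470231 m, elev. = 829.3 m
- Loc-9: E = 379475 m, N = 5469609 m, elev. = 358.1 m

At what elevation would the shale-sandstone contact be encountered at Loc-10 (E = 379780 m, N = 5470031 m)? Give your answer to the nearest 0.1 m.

Two edge vectors: Loc-7→Loc-8 = (271, 2402, 751.4), Loc-7→Loc-9 = (1791, 1780, 280.2).
Normal n = (Loc-7→Loc-8) × (Loc-7→Loc-9) = (-664451.6, 1269823.2, -3819602).
So ∂z/∂E = −n_x/n_z = −0.173958334 and ∂z/∂N = −n_y/n_z = 0.332449088.
Intercept c from Loc-7: 77.9 + 65701.28 − 1817774.76 = −1751995.58.
At (379780, 5470031): z = −66065.9 + 1818506.8 − 1751995.58 = 445.3 m.

445.3 m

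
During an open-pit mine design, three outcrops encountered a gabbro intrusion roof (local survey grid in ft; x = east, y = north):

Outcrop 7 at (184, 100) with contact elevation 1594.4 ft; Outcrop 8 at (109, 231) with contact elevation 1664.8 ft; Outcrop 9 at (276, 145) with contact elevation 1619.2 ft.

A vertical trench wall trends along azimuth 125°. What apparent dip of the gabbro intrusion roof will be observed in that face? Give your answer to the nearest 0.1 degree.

17.0°

Let the plane be z = a·x + b·y + c.
Outcrop 8−Outcrop 7: −75a + 131b = 70.4;  Outcrop 9−Outcrop 7: 92a + 45b = 24.8.
Solving gives a = 0.00524, b = 0.54040.
Unit vector along 125° is (sin 125°, cos 125°) = (0.8192, -0.5736).
Slope in that direction = a·(0.8192) + b·(-0.5736) = −0.30567.
Apparent dip = arctan|0.30567| = 17.0° (true dip is 28.4°, so apparent ≤ true as expected).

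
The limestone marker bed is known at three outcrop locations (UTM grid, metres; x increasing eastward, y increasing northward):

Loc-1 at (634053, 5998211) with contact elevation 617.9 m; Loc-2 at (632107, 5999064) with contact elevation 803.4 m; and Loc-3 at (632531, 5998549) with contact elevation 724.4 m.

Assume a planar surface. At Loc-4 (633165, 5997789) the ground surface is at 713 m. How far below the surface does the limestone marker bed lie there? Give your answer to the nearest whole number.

Two edge vectors: Loc-1→Loc-2 = (-1946, 853, 185.5), Loc-1→Loc-3 = (-1522, 338, 106.5).
Normal n = (Loc-1→Loc-2) × (Loc-1→Loc-3) = (28145.5, -75082, 640518).
So ∂z/∂x = −n_x/n_z = −0.04394178 and ∂z/∂y = −n_y/n_z = 0.11722075.
Intercept c from Loc-1: 617.9 + 27861.42 − 703114.79 = −674635.47.
At (633165, 5997789): z_contact = −27822.4 + 703065.3 − 674635.47 = 607.5 m.
Depth below ground = 713 − 607.5 = 106 m.

106 m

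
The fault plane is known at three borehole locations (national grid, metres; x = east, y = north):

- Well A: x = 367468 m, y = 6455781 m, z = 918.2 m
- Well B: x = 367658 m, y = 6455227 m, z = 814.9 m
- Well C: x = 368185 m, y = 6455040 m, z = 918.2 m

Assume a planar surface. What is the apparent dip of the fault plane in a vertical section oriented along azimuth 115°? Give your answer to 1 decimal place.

Two edge vectors: Well A→Well B = (190, -554, -103.3), Well A→Well C = (717, -741, 0).
Normal n = (Well A→Well B) × (Well A→Well C) = (-76545.3, -74066.1, 256428).
So ∂z/∂x = −n_x/n_z = 0.29851 and ∂z/∂y = −n_y/n_z = 0.28884.
Unit vector along 115° is (sin 115°, cos 115°) = (0.9063, -0.4226).
Slope in that direction = a·(0.9063) + b·(-0.4226) = 0.14847.
Apparent dip = arctan|0.14847| = 8.4° (true dip is 22.6°, so apparent ≤ true as expected).

8.4°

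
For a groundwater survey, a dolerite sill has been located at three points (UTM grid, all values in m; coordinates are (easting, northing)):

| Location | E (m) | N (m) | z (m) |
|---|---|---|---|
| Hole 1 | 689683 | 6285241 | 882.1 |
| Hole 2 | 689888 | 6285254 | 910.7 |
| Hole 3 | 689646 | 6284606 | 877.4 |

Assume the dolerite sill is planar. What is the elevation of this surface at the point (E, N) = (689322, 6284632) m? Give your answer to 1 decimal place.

832.2 m

Let the plane be z = a·E + b·N + c.
Hole 2−Hole 1: 205a + 13b = 28.6;  Hole 3−Hole 1: −37a − 635b = −4.7.
Solving gives a = 0.139558499, b = −0.000730180.
Then c = 882.1 − a·689683 − b·6285241 = −90779.67.
At (689322, 6284632): z = 96200.7 − 4588.9 − 90779.67 = 832.2 m.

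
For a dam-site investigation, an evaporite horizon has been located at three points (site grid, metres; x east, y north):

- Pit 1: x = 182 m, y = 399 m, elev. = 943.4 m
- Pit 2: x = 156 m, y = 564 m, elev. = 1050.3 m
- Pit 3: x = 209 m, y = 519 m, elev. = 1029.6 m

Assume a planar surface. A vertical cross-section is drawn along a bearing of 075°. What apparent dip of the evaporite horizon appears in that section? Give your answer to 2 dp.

19.45°

Let the plane be z = a·x + b·y + c.
Pit 2−Pit 1: −26a + 165b = 106.9;  Pit 3−Pit 1: 27a + 120b = 86.2.
Solving gives a = 0.18416, b = 0.67690.
Unit vector along 075° is (sin 75°, cos 75°) = (0.9659, 0.2588).
Slope in that direction = a·(0.9659) + b·(0.2588) = 0.35308.
Apparent dip = arctan|0.35308| = 19.45° (true dip is 35.0°, so apparent ≤ true as expected).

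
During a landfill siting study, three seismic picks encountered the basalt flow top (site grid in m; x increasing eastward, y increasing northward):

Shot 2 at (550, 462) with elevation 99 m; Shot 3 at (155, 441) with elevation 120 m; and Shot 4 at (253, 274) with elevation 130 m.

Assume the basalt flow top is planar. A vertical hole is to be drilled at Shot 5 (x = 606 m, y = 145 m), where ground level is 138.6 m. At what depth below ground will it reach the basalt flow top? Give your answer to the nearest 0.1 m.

14.3 m

Let the plane be z = a·x + b·y + c.
Shot 3−Shot 2: −395a − 21b = 21;  Shot 4−Shot 2: −297a − 188b = 31.
Solving gives a = −0.04847, b = −0.08832.
Then c = 99 − a·550 − b·462 = 166.46.
At (606, 145): z_contact = −29.37 − 12.81 + 166.46 = 124.28 m.
Depth below ground = 138.6 − 124.28 = 14.3 m.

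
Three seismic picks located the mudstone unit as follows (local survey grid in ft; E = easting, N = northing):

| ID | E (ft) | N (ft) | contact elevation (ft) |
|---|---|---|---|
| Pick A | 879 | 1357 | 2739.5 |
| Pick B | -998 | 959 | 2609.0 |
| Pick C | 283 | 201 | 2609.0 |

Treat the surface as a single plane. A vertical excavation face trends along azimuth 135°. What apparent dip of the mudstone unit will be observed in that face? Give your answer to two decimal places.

1.43°

Two edge vectors: Pick A→Pick B = (-1877, -398, -130.5), Pick A→Pick C = (-596, -1156, -130.5).
Normal n = (Pick A→Pick B) × (Pick A→Pick C) = (-98919, -167170.5, 1932604).
So ∂z/∂E = −n_x/n_z = 0.05118 and ∂z/∂N = −n_y/n_z = 0.08650.
Unit vector along 135° is (sin 135°, cos 135°) = (0.7071, -0.7071).
Slope in that direction = a·(0.7071) + b·(-0.7071) = −0.02497.
Apparent dip = arctan|0.02497| = 1.43° (true dip is 5.7°, so apparent ≤ true as expected).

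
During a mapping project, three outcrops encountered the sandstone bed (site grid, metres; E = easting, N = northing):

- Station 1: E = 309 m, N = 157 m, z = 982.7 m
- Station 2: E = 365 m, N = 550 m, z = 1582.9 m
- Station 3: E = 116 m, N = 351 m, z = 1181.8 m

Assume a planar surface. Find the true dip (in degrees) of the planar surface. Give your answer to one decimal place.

56.8°

Two edge vectors: Station 1→Station 2 = (56, 393, 600.2), Station 1→Station 3 = (-193, 194, 199.1).
Normal n = (Station 1→Station 2) × (Station 1→Station 3) = (-38192.5, -126988.2, 86713).
So ∂z/∂E = −n_x/n_z = 0.44045 and ∂z/∂N = −n_y/n_z = 1.46447.
Gradient magnitude |∇z| = √(a² + b²) = √(0.19399 + 2.14466) = 1.52927.
True dip = arctan(1.52927) = 56.8°, dipping toward SSW (azimuth ≈ 197°).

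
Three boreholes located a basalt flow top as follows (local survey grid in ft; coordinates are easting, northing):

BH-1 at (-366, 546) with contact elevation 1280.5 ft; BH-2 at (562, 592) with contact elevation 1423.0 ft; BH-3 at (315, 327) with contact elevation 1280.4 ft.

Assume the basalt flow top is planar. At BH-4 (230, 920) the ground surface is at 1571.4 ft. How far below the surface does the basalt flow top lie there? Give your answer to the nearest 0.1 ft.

Two edge vectors: BH-1→BH-2 = (928, 46, 142.5), BH-1→BH-3 = (681, -219, -0.1).
Normal n = (BH-1→BH-2) × (BH-1→BH-3) = (31202.9, 97135.3, -234558).
So ∂z/∂easting = −n_x/n_z = 0.13303 and ∂z/∂northing = −n_y/n_z = 0.41412.
Intercept c from BH-1: 1280.5 + 48.69 − 226.11 = 1103.08.
At (230, 920): z_contact = 30.60 + 380.99 + 1103.08 = 1514.67 ft.
Depth below ground = 1571.4 − 1514.67 = 56.7 ft.

56.7 ft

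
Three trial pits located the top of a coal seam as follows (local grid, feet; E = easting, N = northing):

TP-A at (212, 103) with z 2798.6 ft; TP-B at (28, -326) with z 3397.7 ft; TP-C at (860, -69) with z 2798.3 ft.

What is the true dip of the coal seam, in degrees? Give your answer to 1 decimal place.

Let the plane be z = a·E + b·N + c.
TP-B−TP-A: −184a − 429b = 599.1;  TP-C−TP-A: 648a − 172b = −0.3.
Solving gives a = −0.33321, b = −1.25359.
Gradient magnitude |∇z| = √(a² + b²) = √(0.11103 + 1.57149) = 1.29712.
True dip = arctan(1.29712) = 52.4°, dipping toward NNE (azimuth ≈ 015°).

52.4°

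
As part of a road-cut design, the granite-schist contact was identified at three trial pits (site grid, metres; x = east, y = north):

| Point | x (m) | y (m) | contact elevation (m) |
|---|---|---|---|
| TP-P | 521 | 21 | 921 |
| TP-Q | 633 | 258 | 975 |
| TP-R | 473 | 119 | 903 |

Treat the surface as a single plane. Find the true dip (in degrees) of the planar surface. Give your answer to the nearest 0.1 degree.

23.2°

Two edge vectors: TP-P→TP-Q = (112, 237, 54), TP-P→TP-R = (-48, 98, -18).
Normal n = (TP-P→TP-Q) × (TP-P→TP-R) = (-9558, -576, 22352).
So ∂z/∂x = −n_x/n_z = 0.42761 and ∂z/∂y = −n_y/n_z = 0.02577.
Gradient magnitude |∇z| = √(a² + b²) = √(0.18285 + 0.00066) = 0.42839.
True dip = arctan(0.42839) = 23.2°, dipping toward W (azimuth ≈ 267°).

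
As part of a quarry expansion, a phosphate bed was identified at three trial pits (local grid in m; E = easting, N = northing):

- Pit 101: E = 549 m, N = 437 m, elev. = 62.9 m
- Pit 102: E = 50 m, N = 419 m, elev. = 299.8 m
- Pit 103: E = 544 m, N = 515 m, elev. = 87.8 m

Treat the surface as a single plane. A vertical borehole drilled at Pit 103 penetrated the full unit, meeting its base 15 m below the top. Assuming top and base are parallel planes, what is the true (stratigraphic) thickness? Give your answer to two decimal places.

13.06 m

Let the plane be z = a·E + b·N + c.
Pit 102−Pit 101: −499a − 18b = 236.9;  Pit 103−Pit 101: −5a + 78b = 24.9.
Solving gives a = −0.48514, b = 0.28813.
|∇z| = √(a²+b²) = 0.56426, so dip δ = arctan(0.56426) = 29.43°.
True thickness = vertical thickness × cos δ = 15 × cos 29.43° = 13.06 m.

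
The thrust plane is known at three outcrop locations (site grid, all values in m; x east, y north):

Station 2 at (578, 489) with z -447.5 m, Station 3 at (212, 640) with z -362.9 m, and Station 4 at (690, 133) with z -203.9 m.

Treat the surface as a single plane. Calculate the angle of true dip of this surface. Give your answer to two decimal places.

Two edge vectors: Station 2→Station 3 = (-366, 151, 84.6), Station 2→Station 4 = (112, -356, 243.6).
Normal n = (Station 2→Station 3) × (Station 2→Station 4) = (66901.2, 98632.8, 113384).
So ∂z/∂x = −n_x/n_z = −0.59004 and ∂z/∂y = −n_y/n_z = −0.86990.
Gradient magnitude |∇z| = √(a² + b²) = √(0.34815 + 0.75673) = 1.05113.
True dip = arctan(1.05113) = 46.43°, dipping toward NE (azimuth ≈ 034°).

46.43°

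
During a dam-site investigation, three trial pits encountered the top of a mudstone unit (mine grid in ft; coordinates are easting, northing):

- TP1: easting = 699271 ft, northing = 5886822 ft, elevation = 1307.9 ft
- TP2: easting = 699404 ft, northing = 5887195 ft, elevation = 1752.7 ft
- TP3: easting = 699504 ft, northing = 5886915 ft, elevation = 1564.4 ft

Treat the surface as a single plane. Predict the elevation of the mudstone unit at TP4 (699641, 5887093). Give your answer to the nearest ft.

Two edge vectors: TP1→TP2 = (133, 373, 444.8), TP1→TP3 = (233, 93, 256.5).
Normal n = (TP1→TP2) × (TP1→TP3) = (54308.1, 69523.9, -74540).
So ∂z/∂easting = −n_x/n_z = 0.72857660 and ∂z/∂northing = −n_y/n_z = 0.93270593.
Intercept c from TP1: 1307.9 − 509472.49 − 5490673.79 = −5998838.38.
At (699641, 5887093): z = 509742.1 + 5490926.5 − 5998838.38 = 1830.2 ft.

1830 ft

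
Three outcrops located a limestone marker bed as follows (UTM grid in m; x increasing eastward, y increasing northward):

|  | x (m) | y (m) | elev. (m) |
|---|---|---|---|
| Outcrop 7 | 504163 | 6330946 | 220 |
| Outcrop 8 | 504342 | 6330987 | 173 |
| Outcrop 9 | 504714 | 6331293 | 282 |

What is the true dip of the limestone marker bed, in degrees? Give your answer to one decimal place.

Let the plane be z = a·x + b·y + c.
Outcrop 8−Outcrop 7: 179a + 41b = −47;  Outcrop 9−Outcrop 7: 551a + 347b = 62.
Solving gives a = −0.47697, b = 0.93606.
Gradient magnitude |∇z| = √(a² + b²) = √(0.22751 + 0.87621) = 1.05058.
True dip = arctan(1.05058) = 46.4°, dipping toward SSE (azimuth ≈ 153°).

46.4°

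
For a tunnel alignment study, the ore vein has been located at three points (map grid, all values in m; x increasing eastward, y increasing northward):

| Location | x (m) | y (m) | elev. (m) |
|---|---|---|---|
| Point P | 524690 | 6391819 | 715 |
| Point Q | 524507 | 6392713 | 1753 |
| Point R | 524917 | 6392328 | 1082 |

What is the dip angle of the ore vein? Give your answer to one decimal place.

50.8°

Two edge vectors: Point P→Point Q = (-183, 894, 1038), Point P→Point R = (227, 509, 367).
Normal n = (Point P→Point Q) × (Point P→Point R) = (-200244, 302787, -296085).
So ∂z/∂x = −n_x/n_z = −0.67631 and ∂z/∂y = −n_y/n_z = 1.02264.
Gradient magnitude |∇z| = √(a² + b²) = √(0.45739 + 1.04578) = 1.22604.
True dip = arctan(1.22604) = 50.8°, dipping toward SSE (azimuth ≈ 147°).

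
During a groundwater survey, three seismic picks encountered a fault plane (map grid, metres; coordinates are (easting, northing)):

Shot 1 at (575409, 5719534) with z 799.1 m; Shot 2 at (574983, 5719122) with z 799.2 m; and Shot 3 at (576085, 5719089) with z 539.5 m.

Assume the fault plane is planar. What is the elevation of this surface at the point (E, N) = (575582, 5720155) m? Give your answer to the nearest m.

Let the plane be z = a·E + b·N + c.
Shot 2−Shot 1: −426a − 412b = 0.1;  Shot 3−Shot 1: 676a − 445b = −259.6.
Solving gives a = −0.22859179, b = 0.23611675.
Then c = 799.1 − a·575409 − b·5719534 = −1218144.90.
At (575582, 5720155): z = −131573.3 + 1350624.4 − 1218144.90 = 906.2 m.

906 m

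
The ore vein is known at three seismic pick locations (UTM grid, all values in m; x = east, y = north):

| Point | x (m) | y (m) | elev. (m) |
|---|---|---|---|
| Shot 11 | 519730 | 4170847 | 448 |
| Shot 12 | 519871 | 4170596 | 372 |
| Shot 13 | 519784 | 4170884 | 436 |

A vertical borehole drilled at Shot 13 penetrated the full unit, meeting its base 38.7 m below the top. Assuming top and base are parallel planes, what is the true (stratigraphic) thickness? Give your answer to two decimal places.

Two edge vectors: Shot 11→Shot 12 = (141, -251, -76), Shot 11→Shot 13 = (54, 37, -12).
Normal n = (Shot 11→Shot 12) × (Shot 11→Shot 13) = (5824, -2412, 18771).
So ∂z/∂x = −n_x/n_z = −0.31027 and ∂z/∂y = −n_y/n_z = 0.12850.
|∇z| = √(a²+b²) = 0.33582, so dip δ = arctan(0.33582) = 18.56°.
True thickness = vertical thickness × cos δ = 38.7 × cos 18.56° = 36.69 m.

36.69 m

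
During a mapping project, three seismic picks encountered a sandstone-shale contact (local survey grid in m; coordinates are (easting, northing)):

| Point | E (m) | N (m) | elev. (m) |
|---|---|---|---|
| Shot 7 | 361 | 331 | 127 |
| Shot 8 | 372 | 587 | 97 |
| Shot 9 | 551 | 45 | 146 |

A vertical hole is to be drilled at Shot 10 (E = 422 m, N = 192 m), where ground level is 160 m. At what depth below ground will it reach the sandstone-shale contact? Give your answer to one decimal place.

Let the plane be z = a·E + b·N + c.
Shot 8−Shot 7: 11a + 256b = −30;  Shot 9−Shot 7: 190a − 286b = 19.
Solving gives a = −0.07176, b = −0.11410.
Then c = 127 − a·361 − b·331 = 190.67.
At (422, 192): z_contact = −30.28 − 21.91 + 190.67 = 138.48 m.
Depth below ground = 160 − 138.48 = 21.5 m.

21.5 m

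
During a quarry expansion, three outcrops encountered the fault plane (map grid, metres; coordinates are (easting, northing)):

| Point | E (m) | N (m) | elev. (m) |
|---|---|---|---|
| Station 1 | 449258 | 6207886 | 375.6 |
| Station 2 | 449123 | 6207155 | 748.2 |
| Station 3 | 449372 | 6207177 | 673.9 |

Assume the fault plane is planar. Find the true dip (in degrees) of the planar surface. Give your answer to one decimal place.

27.9°

Two edge vectors: Station 1→Station 2 = (-135, -731, 372.6), Station 1→Station 3 = (114, -709, 298.3).
Normal n = (Station 1→Station 2) × (Station 1→Station 3) = (46116.1, 82746.9, 179049).
So ∂z/∂E = −n_x/n_z = −0.25756 and ∂z/∂N = −n_y/n_z = −0.46215.
Gradient magnitude |∇z| = √(a² + b²) = √(0.06634 + 0.21358) = 0.52907.
True dip = arctan(0.52907) = 27.9°, dipping toward NNE (azimuth ≈ 029°).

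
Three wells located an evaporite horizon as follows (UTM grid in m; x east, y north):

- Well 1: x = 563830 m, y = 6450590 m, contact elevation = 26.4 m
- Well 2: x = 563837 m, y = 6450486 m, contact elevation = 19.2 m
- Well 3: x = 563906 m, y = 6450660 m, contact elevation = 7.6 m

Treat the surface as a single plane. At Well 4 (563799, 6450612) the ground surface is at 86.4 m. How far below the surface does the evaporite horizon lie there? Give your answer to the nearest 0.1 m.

49.8 m

Two edge vectors: Well 1→Well 2 = (7, -104, -7.2), Well 1→Well 3 = (76, 70, -18.8).
Normal n = (Well 1→Well 2) × (Well 1→Well 3) = (2459.2, -415.6, 8394).
So ∂z/∂x = −n_x/n_z = −0.292971170 and ∂z/∂y = −n_y/n_z = 0.049511556.
Intercept c from Well 1: 26.4 + 165185.93 − 319378.75 = −154166.41.
At (563799, 6450612): z_contact = −165176.85 + 319379.84 − 154166.41 = 36.57 m.
Depth below ground = 86.4 − 36.57 = 49.8 m.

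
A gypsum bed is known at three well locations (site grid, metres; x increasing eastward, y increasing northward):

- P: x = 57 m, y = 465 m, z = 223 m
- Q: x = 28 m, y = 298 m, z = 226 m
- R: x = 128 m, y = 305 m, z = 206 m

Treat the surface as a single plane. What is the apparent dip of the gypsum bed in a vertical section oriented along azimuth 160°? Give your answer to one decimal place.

Let the plane be z = a·x + b·y + c.
Q−P: −29a − 167b = 3;  R−P: 71a − 160b = −17.
Solving gives a = −0.20119, b = 0.01697.
Unit vector along 160° is (sin 160°, cos 160°) = (0.3420, -0.9397).
Slope in that direction = a·(0.3420) + b·(-0.9397) = −0.08476.
Apparent dip = arctan|0.08476| = 4.8° (true dip is 11.4°, so apparent ≤ true as expected).

4.8°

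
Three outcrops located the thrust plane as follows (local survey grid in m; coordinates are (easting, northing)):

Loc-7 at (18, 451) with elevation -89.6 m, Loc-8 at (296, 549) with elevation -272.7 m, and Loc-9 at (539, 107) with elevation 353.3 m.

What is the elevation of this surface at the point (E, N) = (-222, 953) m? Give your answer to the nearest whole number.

-805 m

Let the plane be z = a·E + b·N + c.
Loc-8−Loc-7: 278a + 98b = −183.1;  Loc-9−Loc-7: 521a − 344b = 442.9.
Solving gives a = −0.13349, b = −1.48968.
Then c = -89.6 − a·18 − b·451 = 584.65.
At (-222, 953): z = 29.6 − 1419.7 + 584.65 = -805.4 m.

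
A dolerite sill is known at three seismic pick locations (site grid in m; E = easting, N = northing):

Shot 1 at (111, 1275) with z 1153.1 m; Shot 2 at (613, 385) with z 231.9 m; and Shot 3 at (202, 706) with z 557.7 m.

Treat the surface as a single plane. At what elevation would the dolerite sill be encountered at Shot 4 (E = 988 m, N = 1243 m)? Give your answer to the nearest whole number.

Let the plane be z = a·E + b·N + c.
Shot 2−Shot 1: 502a − 890b = −921.2;  Shot 3−Shot 1: 91a − 569b = −595.4.
Solving gives a = 0.02806, b = 1.05089.
Then c = 1153.1 − a·111 − b·1275 = −189.89.
At (988, 1243): z = 27.7 + 1306.3 − 189.89 = 1144.1 m.

1144 m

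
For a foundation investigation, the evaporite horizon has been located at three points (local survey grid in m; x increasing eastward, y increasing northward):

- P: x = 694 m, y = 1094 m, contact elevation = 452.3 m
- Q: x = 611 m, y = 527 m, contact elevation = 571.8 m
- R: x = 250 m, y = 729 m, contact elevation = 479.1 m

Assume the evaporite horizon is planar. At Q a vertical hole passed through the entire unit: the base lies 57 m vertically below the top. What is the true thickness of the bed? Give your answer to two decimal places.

Let the plane be z = a·x + b·y + c.
Q−P: −83a − 567b = 119.5;  R−P: −444a − 365b = 26.8.
Solving gives a = 0.12834, b = −0.22955.
|∇z| = √(a²+b²) = 0.26299, so dip δ = arctan(0.26299) = 14.73°.
True thickness = vertical thickness × cos δ = 57 × cos 14.73° = 55.13 m.

55.13 m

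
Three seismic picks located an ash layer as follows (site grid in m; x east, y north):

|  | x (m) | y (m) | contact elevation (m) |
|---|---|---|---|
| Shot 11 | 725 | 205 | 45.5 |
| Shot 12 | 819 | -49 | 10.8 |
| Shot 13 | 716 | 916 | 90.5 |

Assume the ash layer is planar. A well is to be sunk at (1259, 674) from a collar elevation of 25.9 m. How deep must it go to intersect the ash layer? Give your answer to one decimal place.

61.5 m

Two edge vectors: Shot 11→Shot 12 = (94, -254, -34.7), Shot 11→Shot 13 = (-9, 711, 45).
Normal n = (Shot 11→Shot 12) × (Shot 11→Shot 13) = (13241.7, -3917.7, 64548).
So ∂z/∂x = −n_x/n_z = −0.205145 and ∂z/∂y = −n_y/n_z = 0.060694.
Intercept c from Shot 11: 45.5 + 148.73 − 12.44 = 181.79.
At (1259, 674): z_contact = −258.28 + 40.91 + 181.79 = -35.58 m.
Depth below ground = 25.9 − (-35.58) = 61.5 m.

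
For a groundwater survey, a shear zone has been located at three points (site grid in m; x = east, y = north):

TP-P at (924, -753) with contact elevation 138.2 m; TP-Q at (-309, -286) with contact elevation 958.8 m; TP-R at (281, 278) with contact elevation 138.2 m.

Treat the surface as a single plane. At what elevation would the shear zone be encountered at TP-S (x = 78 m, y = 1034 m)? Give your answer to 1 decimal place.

-95.8 m

Let the plane be z = a·x + b·y + c.
TP-Q−TP-P: −1233a + 467b = 820.6;  TP-R−TP-P: −643a + 1031b = 0.
Solving gives a = −0.871359, b = −0.543437.
Then c = 138.2 − a·924 − b·-753 = 534.13.
At (78, 1034): z = −68.0 − 561.9 + 534.13 = -95.8 m.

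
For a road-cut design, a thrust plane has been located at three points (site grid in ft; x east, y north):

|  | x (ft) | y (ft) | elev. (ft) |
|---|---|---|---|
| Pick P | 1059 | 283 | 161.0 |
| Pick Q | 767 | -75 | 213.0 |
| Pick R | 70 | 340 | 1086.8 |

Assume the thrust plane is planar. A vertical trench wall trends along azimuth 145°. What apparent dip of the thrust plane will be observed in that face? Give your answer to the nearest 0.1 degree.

45.0°

Two edge vectors: Pick P→Pick Q = (-292, -358, 52), Pick P→Pick R = (-989, 57, 925.8).
Normal n = (Pick P→Pick Q) × (Pick P→Pick R) = (-334400.4, 218905.6, -370706).
So ∂z/∂x = −n_x/n_z = −0.90206 and ∂z/∂y = −n_y/n_z = 0.59051.
Unit vector along 145° is (sin 145°, cos 145°) = (0.5736, -0.8192).
Slope in that direction = a·(0.5736) + b·(-0.8192) = −1.00112.
Apparent dip = arctan|1.00112| = 45.0° (true dip is 47.2°, so apparent ≤ true as expected).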